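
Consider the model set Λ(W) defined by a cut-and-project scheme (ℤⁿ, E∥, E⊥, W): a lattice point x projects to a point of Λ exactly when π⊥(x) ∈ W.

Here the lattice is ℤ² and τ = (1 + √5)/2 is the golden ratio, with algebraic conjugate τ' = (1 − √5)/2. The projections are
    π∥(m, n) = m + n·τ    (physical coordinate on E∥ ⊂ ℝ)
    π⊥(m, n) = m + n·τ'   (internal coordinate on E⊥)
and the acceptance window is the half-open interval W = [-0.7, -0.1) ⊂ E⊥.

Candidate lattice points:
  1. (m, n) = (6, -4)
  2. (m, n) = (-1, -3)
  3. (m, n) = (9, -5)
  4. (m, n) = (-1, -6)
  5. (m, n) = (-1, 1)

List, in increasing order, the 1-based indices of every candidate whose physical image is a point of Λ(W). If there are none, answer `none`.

none

Numerically τ ≈ 1.61803 and τ' = −1/τ ≈ -0.61803.
#1 (6,-4): internal coord 6 + (-4)·τ' = +8.47214; +8.47214 ∉ [-0.7, -0.1) → out
#2 (-1,-3): internal coord -1 + (-3)·τ' = +0.85410; +0.85410 ∉ [-0.7, -0.1) → out
#3 (9,-5): internal coord 9 + (-5)·τ' = +12.09017; +12.09017 ∉ [-0.7, -0.1) → out
#4 (-1,-6): internal coord -1 + (-6)·τ' = +2.70820; +2.70820 ∉ [-0.7, -0.1) → out
#5 (-1,1): internal coord -1 + (1)·τ' = -1.61803; -1.61803 ∉ [-0.7, -0.1) → out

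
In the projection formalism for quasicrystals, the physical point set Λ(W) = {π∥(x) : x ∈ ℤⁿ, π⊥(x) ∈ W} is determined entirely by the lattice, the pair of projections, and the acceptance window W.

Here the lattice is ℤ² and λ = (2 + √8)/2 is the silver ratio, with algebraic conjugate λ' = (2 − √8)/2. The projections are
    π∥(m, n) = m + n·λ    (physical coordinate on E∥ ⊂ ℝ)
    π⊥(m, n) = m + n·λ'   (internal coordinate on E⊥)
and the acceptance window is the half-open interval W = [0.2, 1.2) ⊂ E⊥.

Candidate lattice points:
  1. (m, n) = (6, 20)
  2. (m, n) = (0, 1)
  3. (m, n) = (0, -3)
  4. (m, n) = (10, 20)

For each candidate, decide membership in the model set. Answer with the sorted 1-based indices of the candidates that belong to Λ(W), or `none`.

Compute λ' = (2−√8)/2 = -0.4142, so π⊥(m,n) = m -0.4142·n.
candidate 1: (m,n)=(6,20) → π∥ = 6+20·λ ≈ 54.2843, π⊥ = 6+20·λ' ≈ -2.2843 ∉ [0.2, 1.2) ⇒ out
candidate 2: (m,n)=(0,1) → π∥ = 0+1·λ ≈ 2.4142, π⊥ = 0+1·λ' ≈ -0.4142 ∉ [0.2, 1.2) ⇒ out
candidate 3: (m,n)=(0,-3) → π∥ = 0-3·λ ≈ -7.2426, π⊥ = 0-3·λ' ≈ 1.2426 ∉ [0.2, 1.2) ⇒ out
candidate 4: (m,n)=(10,20) → π∥ = 10+20·λ ≈ 58.2843, π⊥ = 10+20·λ' ≈ 1.7157 ∉ [0.2, 1.2) ⇒ out

none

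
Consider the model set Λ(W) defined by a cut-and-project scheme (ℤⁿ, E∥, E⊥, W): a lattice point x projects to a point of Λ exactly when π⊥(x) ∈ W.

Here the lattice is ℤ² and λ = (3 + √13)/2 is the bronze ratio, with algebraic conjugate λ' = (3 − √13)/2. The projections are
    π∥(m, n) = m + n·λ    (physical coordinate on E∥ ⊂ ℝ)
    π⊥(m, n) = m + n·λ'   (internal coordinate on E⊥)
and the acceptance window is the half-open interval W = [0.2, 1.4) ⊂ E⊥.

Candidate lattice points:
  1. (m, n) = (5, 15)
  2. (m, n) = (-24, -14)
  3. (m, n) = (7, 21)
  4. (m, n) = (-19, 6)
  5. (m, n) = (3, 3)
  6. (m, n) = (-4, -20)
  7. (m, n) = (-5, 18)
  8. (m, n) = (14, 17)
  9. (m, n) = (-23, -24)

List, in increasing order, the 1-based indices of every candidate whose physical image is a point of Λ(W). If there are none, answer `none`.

1, 3

λ' = (3−√13)/2 ≈ -0.302776.
candidate 1: (m,n)=(5,15) → π∥ = 5+15·λ ≈ 54.541635, π⊥ = 5+15·λ' ≈ 0.458365 ∈ [0.2, 1.4) ⇒ IN Λ
candidate 2: (m,n)=(-24,-14) → π∥ = -24-14·λ ≈ -70.238859, π⊥ = -24-14·λ' ≈ -19.761141 ∉ [0.2, 1.4) ⇒ out
candidate 3: (m,n)=(7,21) → π∥ = 7+21·λ ≈ 76.358288, π⊥ = 7+21·λ' ≈ 0.641712 ∈ [0.2, 1.4) ⇒ IN Λ
candidate 4: (m,n)=(-19,6) → π∥ = -19+6·λ ≈ 0.816654, π⊥ = -19+6·λ' ≈ -20.816654 ∉ [0.2, 1.4) ⇒ out
candidate 5: (m,n)=(3,3) → π∥ = 3+3·λ ≈ 12.908327, π⊥ = 3+3·λ' ≈ 2.091673 ∉ [0.2, 1.4) ⇒ out
candidate 6: (m,n)=(-4,-20) → π∥ = -4-20·λ ≈ -70.055513, π⊥ = -4-20·λ' ≈ 2.055513 ∉ [0.2, 1.4) ⇒ out
candidate 7: (m,n)=(-5,18) → π∥ = -5+18·λ ≈ 54.449961, π⊥ = -5+18·λ' ≈ -10.449961 ∉ [0.2, 1.4) ⇒ out
candidate 8: (m,n)=(14,17) → π∥ = 14+17·λ ≈ 70.147186, π⊥ = 14+17·λ' ≈ 8.852814 ∉ [0.2, 1.4) ⇒ out
candidate 9: (m,n)=(-23,-24) → π∥ = -23-24·λ ≈ -102.266615, π⊥ = -23-24·λ' ≈ -15.733385 ∉ [0.2, 1.4) ⇒ out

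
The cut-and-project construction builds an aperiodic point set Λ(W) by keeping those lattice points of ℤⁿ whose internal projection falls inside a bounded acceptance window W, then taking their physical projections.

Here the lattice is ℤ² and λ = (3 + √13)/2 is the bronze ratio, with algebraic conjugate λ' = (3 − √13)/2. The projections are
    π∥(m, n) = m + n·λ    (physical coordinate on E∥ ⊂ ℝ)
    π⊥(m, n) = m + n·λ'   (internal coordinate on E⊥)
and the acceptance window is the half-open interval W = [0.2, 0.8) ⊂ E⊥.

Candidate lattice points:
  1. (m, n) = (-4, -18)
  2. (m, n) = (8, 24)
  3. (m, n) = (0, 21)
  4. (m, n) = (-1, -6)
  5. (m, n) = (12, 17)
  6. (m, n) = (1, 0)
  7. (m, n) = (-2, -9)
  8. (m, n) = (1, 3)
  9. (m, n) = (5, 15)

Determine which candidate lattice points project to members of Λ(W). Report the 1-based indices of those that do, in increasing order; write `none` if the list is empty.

λ' = (3−√13)/2 ≈ -0.3028.
[1] lift (-4,-18): star map gives 1.4500; window check 0.2 ≤ 1.4500 < 0.8 is false → out
[2] lift (8,24): star map gives 0.7334; window check 0.2 ≤ 0.7334 < 0.8 is true → IN Λ
[3] lift (0,21): star map gives -6.3583; window check 0.2 ≤ -6.3583 < 0.8 is false → out
[4] lift (-1,-6): star map gives 0.8167; window check 0.2 ≤ 0.8167 < 0.8 is false → out
[5] lift (12,17): star map gives 6.8528; window check 0.2 ≤ 6.8528 < 0.8 is false → out
[6] lift (1,0): star map gives 1.0000; window check 0.2 ≤ 1.0000 < 0.8 is false → out
[7] lift (-2,-9): star map gives 0.7250; window check 0.2 ≤ 0.7250 < 0.8 is true → IN Λ
[8] lift (1,3): star map gives 0.0917; window check 0.2 ≤ 0.0917 < 0.8 is false → out
[9] lift (5,15): star map gives 0.4584; window check 0.2 ≤ 0.4584 < 0.8 is true → IN Λ

2, 7, 9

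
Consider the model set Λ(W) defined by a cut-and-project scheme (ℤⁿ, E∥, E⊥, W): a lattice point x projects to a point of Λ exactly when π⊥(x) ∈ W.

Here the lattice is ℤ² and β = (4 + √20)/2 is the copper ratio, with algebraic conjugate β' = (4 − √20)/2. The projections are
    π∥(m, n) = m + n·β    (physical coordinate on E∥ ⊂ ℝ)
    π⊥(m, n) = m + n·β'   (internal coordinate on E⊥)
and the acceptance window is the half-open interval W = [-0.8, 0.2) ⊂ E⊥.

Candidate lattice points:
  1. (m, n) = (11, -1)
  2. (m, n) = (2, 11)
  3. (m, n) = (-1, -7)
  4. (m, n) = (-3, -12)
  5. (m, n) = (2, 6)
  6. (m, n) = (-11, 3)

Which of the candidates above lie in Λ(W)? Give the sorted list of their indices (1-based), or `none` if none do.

2, 4

Compute β' = (4−√20)/2 = -0.23607, so π⊥(m,n) = m -0.23607·n.
[1] lift (11,-1): star map gives 11.23607; window check -0.8 ≤ 11.23607 < 0.2 is false → out
[2] lift (2,11): star map gives -0.59675; window check -0.8 ≤ -0.59675 < 0.2 is true → IN Λ
[3] lift (-1,-7): star map gives 0.65248; window check -0.8 ≤ 0.65248 < 0.2 is false → out
[4] lift (-3,-12): star map gives -0.16718; window check -0.8 ≤ -0.16718 < 0.2 is true → IN Λ
[5] lift (2,6): star map gives 0.58359; window check -0.8 ≤ 0.58359 < 0.2 is false → out
[6] lift (-11,3): star map gives -11.70820; window check -0.8 ≤ -11.70820 < 0.2 is false → out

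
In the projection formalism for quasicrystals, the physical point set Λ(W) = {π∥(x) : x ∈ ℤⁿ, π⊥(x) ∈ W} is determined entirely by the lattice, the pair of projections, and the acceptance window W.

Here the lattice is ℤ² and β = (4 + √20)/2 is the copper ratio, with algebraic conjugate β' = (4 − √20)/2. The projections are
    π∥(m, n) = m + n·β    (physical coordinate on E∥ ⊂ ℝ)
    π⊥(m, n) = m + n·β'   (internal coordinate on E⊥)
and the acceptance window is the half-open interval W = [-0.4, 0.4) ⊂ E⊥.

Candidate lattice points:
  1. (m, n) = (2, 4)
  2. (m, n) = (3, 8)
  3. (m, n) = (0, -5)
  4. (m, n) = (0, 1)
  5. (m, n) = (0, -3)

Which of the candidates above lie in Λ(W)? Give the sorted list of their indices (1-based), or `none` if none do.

Compute β' = (4−√20)/2 = -0.23607, so π⊥(m,n) = m -0.23607·n.
[1] lift (2,4): star map gives 1.05573; window check -0.4 ≤ 1.05573 < 0.4 is false → out
[2] lift (3,8): star map gives 1.11146; window check -0.4 ≤ 1.11146 < 0.4 is false → out
[3] lift (0,-5): star map gives 1.18034; window check -0.4 ≤ 1.18034 < 0.4 is false → out
[4] lift (0,1): star map gives -0.23607; window check -0.4 ≤ -0.23607 < 0.4 is true → IN Λ
[5] lift (0,-3): star map gives 0.70820; window check -0.4 ≤ 0.70820 < 0.4 is false → out

4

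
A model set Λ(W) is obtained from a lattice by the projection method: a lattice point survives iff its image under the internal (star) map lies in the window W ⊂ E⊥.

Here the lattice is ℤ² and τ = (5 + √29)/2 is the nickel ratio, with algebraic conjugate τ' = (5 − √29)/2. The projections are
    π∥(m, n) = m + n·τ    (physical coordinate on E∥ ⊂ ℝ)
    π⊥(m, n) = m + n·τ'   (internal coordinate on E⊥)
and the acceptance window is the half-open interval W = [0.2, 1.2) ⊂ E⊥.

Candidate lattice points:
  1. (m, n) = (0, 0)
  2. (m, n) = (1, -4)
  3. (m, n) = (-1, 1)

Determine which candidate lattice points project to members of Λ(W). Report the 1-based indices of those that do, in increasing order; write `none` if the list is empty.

none

τ' = (5−√29)/2 ≈ -0.19258.
candidate 1: (m,n)=(0,0) → π∥ = 0+0·τ ≈ 0.00000, π⊥ = 0+0·τ' ≈ 0.00000 ∉ [0.2, 1.2) ⇒ out
candidate 2: (m,n)=(1,-4) → π∥ = 1-4·τ ≈ -19.77033, π⊥ = 1-4·τ' ≈ 1.77033 ∉ [0.2, 1.2) ⇒ out
candidate 3: (m,n)=(-1,1) → π∥ = -1+1·τ ≈ 4.19258, π⊥ = -1+1·τ' ≈ -1.19258 ∉ [0.2, 1.2) ⇒ out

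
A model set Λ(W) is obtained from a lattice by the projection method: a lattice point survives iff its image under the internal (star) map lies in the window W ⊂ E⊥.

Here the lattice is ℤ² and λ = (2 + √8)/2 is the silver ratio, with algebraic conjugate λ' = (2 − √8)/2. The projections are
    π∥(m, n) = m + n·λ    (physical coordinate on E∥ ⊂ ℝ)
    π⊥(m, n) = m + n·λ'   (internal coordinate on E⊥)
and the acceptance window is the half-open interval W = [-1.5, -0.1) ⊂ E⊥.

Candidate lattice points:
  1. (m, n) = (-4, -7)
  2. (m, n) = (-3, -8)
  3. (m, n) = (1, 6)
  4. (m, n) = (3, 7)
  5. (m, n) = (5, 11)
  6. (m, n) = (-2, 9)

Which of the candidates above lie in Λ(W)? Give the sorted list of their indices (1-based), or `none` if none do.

1, 3

λ' = (2−√8)/2 ≈ -0.414214.
candidate 1: (m,n)=(-4,-7) → π∥ = -4-7·λ ≈ -20.899495, π⊥ = -4-7·λ' ≈ -1.100505 ∈ [-1.5, -0.1) ⇒ IN Λ
candidate 2: (m,n)=(-3,-8) → π∥ = -3-8·λ ≈ -22.313708, π⊥ = -3-8·λ' ≈ 0.313708 ∉ [-1.5, -0.1) ⇒ out
candidate 3: (m,n)=(1,6) → π∥ = 1+6·λ ≈ 15.485281, π⊥ = 1+6·λ' ≈ -1.485281 ∈ [-1.5, -0.1) ⇒ IN Λ
candidate 4: (m,n)=(3,7) → π∥ = 3+7·λ ≈ 19.899495, π⊥ = 3+7·λ' ≈ 0.100505 ∉ [-1.5, -0.1) ⇒ out
candidate 5: (m,n)=(5,11) → π∥ = 5+11·λ ≈ 31.556349, π⊥ = 5+11·λ' ≈ 0.443651 ∉ [-1.5, -0.1) ⇒ out
candidate 6: (m,n)=(-2,9) → π∥ = -2+9·λ ≈ 19.727922, π⊥ = -2+9·λ' ≈ -5.727922 ∉ [-1.5, -0.1) ⇒ out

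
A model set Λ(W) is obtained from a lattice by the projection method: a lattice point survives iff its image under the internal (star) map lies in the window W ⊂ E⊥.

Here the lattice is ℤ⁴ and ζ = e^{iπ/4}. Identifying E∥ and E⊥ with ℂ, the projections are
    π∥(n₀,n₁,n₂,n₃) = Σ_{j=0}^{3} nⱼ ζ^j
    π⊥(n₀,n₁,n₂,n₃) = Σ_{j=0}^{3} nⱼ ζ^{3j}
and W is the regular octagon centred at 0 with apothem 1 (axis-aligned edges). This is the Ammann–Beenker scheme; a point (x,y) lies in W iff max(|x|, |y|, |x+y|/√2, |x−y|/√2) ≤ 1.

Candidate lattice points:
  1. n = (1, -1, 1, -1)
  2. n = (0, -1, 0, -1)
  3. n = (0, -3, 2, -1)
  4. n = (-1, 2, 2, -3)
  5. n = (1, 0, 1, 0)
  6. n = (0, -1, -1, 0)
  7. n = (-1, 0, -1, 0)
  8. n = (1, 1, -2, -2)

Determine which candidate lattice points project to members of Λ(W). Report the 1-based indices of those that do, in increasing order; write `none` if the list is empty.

6

With ζ = e^{iπ/4} the internal vectors are ζ^0,ζ^3,ζ^6,ζ^9.
#1 (1, -1, 1, -1): internal (1.000000, -2.414214); octagon support 2.414214 vs apothem 1 → ∉ W
#2 (0, -1, 0, -1): internal (0.000000, -1.414214); octagon support 1.414214 vs apothem 1 → ∉ W
#3 (0, -3, 2, -1): internal (1.414214, -4.828427); octagon support 4.828427 vs apothem 1 → ∉ W
#4 (-1, 2, 2, -3): internal (-4.535534, -2.707107); octagon support 5.121320 vs apothem 1 → ∉ W
#5 (1, 0, 1, 0): internal (1.000000, -1.000000); octagon support 1.414214 vs apothem 1 → ∉ W
#6 (0, -1, -1, 0): internal (0.707107, 0.292893); octagon support 0.707107 vs apothem 1 → ∈ W
#7 (-1, 0, -1, 0): internal (-1.000000, 1.000000); octagon support 1.414214 vs apothem 1 → ∉ W
#8 (1, 1, -2, -2): internal (-1.121320, 1.292893); octagon support 1.707107 vs apothem 1 → ∉ W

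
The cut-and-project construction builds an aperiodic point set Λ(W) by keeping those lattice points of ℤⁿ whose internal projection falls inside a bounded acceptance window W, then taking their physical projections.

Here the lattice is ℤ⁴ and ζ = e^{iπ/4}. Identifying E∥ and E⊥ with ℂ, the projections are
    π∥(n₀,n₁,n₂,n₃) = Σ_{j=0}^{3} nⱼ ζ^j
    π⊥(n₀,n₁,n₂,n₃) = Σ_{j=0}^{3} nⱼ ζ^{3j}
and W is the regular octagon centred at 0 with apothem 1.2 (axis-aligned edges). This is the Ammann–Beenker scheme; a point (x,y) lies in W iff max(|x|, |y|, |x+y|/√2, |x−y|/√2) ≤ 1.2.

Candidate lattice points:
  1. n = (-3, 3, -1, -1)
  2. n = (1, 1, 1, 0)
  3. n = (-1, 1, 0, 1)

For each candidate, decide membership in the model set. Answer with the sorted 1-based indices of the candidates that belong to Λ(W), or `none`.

2

Internal map: ζ^{3j} for j=0..3 gives (1,0), (−√2/2,√2/2), (0,−1), (√2/2,√2/2).
candidate 1: n = (-3, 3, -1, -1) → π⊥ ≈ (-5.82843, +2.41421); max(|x|,|y|,|x±y|/√2) = 5.82843 > 1.2 ⇒ ∉ W
candidate 2: n = (1, 1, 1, 0) → π⊥ ≈ (+0.29289, -0.29289); max(|x|,|y|,|x±y|/√2) = 0.41421 ≤ 1.2 ⇒ ∈ W
candidate 3: n = (-1, 1, 0, 1) → π⊥ ≈ (-1.00000, +1.41421); max(|x|,|y|,|x±y|/√2) = 1.70711 > 1.2 ⇒ ∉ W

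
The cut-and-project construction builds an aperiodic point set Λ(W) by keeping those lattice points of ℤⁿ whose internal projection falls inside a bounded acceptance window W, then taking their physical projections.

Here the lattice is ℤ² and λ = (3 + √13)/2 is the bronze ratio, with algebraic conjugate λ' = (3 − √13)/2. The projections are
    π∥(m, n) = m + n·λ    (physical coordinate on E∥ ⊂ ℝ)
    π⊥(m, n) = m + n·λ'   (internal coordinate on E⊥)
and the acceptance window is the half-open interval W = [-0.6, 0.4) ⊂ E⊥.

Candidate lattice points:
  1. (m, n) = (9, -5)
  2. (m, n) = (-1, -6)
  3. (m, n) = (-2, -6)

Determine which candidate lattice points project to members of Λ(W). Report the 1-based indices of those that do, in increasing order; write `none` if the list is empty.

3

Compute λ' = (3−√13)/2 = -0.3028, so π⊥(m,n) = m -0.3028·n.
#1 (9,-5): internal coord 9 + (-5)·λ' = +10.5139; +10.5139 ∉ [-0.6, 0.4) → out
#2 (-1,-6): internal coord -1 + (-6)·λ' = +0.8167; +0.8167 ∉ [-0.6, 0.4) → out
#3 (-2,-6): internal coord -2 + (-6)·λ' = -0.1833; -0.1833 ∈ [-0.6, 0.4) → IN Λ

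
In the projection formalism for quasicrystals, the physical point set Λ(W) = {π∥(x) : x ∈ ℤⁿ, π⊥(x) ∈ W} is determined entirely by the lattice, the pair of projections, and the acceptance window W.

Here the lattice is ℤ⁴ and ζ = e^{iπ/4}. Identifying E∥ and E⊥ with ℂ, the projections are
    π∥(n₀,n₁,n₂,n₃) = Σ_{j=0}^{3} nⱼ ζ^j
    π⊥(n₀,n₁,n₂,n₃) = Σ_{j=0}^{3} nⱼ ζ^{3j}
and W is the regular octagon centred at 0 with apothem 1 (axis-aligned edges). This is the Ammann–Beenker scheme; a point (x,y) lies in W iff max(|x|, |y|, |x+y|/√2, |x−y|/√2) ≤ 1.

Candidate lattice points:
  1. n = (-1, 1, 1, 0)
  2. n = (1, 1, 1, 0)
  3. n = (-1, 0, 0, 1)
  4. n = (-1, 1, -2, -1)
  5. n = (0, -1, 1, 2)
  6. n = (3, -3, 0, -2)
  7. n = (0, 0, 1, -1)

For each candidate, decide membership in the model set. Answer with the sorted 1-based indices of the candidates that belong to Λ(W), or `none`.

π⊥(n) = n₀ + n₁ζ³ + n₂ζ⁶ + n₃ζ⁹ where ζ = e^{iπ/4}.
candidate 1: n = (-1, 1, 1, 0) → π⊥ ≈ (-1.70711, -0.29289); max(|x|,|y|,|x±y|/√2) = 1.70711 > 1 ⇒ ∉ W
candidate 2: n = (1, 1, 1, 0) → π⊥ ≈ (+0.29289, -0.29289); max(|x|,|y|,|x±y|/√2) = 0.41421 ≤ 1 ⇒ ∈ W
candidate 3: n = (-1, 0, 0, 1) → π⊥ ≈ (-0.29289, +0.70711); max(|x|,|y|,|x±y|/√2) = 0.70711 ≤ 1 ⇒ ∈ W
candidate 4: n = (-1, 1, -2, -1) → π⊥ ≈ (-2.41421, +2.00000); max(|x|,|y|,|x±y|/√2) = 3.12132 > 1 ⇒ ∉ W
candidate 5: n = (0, -1, 1, 2) → π⊥ ≈ (+2.12132, -0.29289); max(|x|,|y|,|x±y|/√2) = 2.12132 > 1 ⇒ ∉ W
candidate 6: n = (3, -3, 0, -2) → π⊥ ≈ (+3.70711, -3.53553); max(|x|,|y|,|x±y|/√2) = 5.12132 > 1 ⇒ ∉ W
candidate 7: n = (0, 0, 1, -1) → π⊥ ≈ (-0.70711, -1.70711); max(|x|,|y|,|x±y|/√2) = 1.70711 > 1 ⇒ ∉ W

2, 3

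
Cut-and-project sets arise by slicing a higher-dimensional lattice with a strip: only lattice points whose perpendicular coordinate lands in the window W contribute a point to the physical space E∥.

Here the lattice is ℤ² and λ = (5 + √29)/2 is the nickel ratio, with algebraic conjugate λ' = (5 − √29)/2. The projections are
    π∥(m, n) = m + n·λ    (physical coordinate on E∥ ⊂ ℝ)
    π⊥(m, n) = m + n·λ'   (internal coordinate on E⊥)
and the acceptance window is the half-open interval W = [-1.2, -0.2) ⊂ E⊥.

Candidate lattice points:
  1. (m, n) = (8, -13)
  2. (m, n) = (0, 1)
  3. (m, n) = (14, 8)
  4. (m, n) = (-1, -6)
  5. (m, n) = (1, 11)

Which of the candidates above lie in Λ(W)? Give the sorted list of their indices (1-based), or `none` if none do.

Compute λ' = (5−√29)/2 = -0.1926, so π⊥(m,n) = m -0.1926·n.
[1] lift (8,-13): star map gives 10.5036; window check -1.2 ≤ 10.5036 < -0.2 is false → out
[2] lift (0,1): star map gives -0.1926; window check -1.2 ≤ -0.1926 < -0.2 is false → out
[3] lift (14,8): star map gives 12.4593; window check -1.2 ≤ 12.4593 < -0.2 is false → out
[4] lift (-1,-6): star map gives 0.1555; window check -1.2 ≤ 0.1555 < -0.2 is false → out
[5] lift (1,11): star map gives -1.1184; window check -1.2 ≤ -1.1184 < -0.2 is true → IN Λ

5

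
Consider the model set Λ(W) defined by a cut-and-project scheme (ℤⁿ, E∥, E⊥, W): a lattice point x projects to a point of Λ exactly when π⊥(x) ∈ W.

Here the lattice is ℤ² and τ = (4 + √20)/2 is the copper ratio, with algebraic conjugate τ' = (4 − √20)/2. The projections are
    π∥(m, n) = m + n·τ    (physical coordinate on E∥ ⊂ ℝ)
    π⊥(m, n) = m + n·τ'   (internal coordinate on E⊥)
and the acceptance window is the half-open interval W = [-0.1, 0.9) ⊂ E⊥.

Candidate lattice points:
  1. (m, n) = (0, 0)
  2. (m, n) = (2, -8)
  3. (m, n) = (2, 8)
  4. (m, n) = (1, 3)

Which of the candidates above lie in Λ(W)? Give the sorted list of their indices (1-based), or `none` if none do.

1, 3, 4

τ' = (4−√20)/2 ≈ -0.236068.
#1 (0,0): internal coord 0 + (0)·τ' = +0.000000; +0.000000 ∈ [-0.1, 0.9) → IN Λ
#2 (2,-8): internal coord 2 + (-8)·τ' = +3.888544; +3.888544 ∉ [-0.1, 0.9) → out
#3 (2,8): internal coord 2 + (8)·τ' = +0.111456; +0.111456 ∈ [-0.1, 0.9) → IN Λ
#4 (1,3): internal coord 1 + (3)·τ' = +0.291796; +0.291796 ∈ [-0.1, 0.9) → IN Λ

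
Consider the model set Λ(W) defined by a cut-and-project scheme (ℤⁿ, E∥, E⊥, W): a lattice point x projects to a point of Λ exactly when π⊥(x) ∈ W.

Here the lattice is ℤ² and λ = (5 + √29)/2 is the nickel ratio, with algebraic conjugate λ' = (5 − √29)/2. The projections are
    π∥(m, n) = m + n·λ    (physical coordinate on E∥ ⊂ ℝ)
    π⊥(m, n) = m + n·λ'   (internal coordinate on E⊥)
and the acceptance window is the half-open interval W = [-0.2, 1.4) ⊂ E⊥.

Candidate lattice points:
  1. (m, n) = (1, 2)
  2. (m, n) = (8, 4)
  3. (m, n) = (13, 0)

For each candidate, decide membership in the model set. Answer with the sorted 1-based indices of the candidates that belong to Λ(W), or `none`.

1

Numerically λ ≈ 5.1926 and λ' = −1/λ ≈ -0.1926.
[1] lift (1,2): star map gives 0.6148; window check -0.2 ≤ 0.6148 < 1.4 is true → IN Λ
[2] lift (8,4): star map gives 7.2297; window check -0.2 ≤ 7.2297 < 1.4 is false → out
[3] lift (13,0): star map gives 13.0000; window check -0.2 ≤ 13.0000 < 1.4 is false → out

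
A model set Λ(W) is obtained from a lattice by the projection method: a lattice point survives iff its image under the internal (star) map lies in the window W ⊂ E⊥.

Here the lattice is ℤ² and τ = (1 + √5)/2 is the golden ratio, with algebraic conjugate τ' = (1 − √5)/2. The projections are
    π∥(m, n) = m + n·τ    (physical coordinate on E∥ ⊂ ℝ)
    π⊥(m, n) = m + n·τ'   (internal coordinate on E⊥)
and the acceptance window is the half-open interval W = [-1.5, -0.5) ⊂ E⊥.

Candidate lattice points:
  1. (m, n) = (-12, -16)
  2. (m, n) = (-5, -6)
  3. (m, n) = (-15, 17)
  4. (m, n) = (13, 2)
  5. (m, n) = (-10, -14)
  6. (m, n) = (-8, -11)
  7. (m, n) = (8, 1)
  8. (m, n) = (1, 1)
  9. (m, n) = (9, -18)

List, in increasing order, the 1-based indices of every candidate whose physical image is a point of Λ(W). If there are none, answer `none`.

τ' = (1−√5)/2 ≈ -0.61803.
#1 (-12,-16): internal coord -12 + (-16)·τ' = -2.11146; -2.11146 ∉ [-1.5, -0.5) → out
#2 (-5,-6): internal coord -5 + (-6)·τ' = -1.29180; -1.29180 ∈ [-1.5, -0.5) → IN Λ
#3 (-15,17): internal coord -15 + (17)·τ' = -25.50658; -25.50658 ∉ [-1.5, -0.5) → out
#4 (13,2): internal coord 13 + (2)·τ' = +11.76393; +11.76393 ∉ [-1.5, -0.5) → out
#5 (-10,-14): internal coord -10 + (-14)·τ' = -1.34752; -1.34752 ∈ [-1.5, -0.5) → IN Λ
#6 (-8,-11): internal coord -8 + (-11)·τ' = -1.20163; -1.20163 ∈ [-1.5, -0.5) → IN Λ
#7 (8,1): internal coord 8 + (1)·τ' = +7.38197; +7.38197 ∉ [-1.5, -0.5) → out
#8 (1,1): internal coord 1 + (1)·τ' = +0.38197; +0.38197 ∉ [-1.5, -0.5) → out
#9 (9,-18): internal coord 9 + (-18)·τ' = +20.12461; +20.12461 ∉ [-1.5, -0.5) → out

2, 5, 6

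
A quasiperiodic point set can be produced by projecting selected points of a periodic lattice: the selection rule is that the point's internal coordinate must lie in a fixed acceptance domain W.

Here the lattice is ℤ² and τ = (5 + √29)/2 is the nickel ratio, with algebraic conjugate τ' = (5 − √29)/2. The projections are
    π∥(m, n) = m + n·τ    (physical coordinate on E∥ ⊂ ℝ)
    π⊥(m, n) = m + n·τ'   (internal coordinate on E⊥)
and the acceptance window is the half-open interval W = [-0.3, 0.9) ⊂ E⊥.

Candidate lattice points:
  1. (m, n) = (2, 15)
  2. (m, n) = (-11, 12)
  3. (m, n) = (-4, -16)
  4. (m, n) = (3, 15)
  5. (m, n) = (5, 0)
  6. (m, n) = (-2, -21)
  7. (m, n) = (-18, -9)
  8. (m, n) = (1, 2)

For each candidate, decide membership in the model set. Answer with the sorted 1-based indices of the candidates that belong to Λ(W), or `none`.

τ' = (5−√29)/2 ≈ -0.1926.
[1] lift (2,15): star map gives -0.8887; window check -0.3 ≤ -0.8887 < 0.9 is false → out
[2] lift (-11,12): star map gives -13.3110; window check -0.3 ≤ -13.3110 < 0.9 is false → out
[3] lift (-4,-16): star map gives -0.9187; window check -0.3 ≤ -0.9187 < 0.9 is false → out
[4] lift (3,15): star map gives 0.1113; window check -0.3 ≤ 0.1113 < 0.9 is true → IN Λ
[5] lift (5,0): star map gives 5.0000; window check -0.3 ≤ 5.0000 < 0.9 is false → out
[6] lift (-2,-21): star map gives 2.0442; window check -0.3 ≤ 2.0442 < 0.9 is false → out
[7] lift (-18,-9): star map gives -16.2668; window check -0.3 ≤ -16.2668 < 0.9 is false → out
[8] lift (1,2): star map gives 0.6148; window check -0.3 ≤ 0.6148 < 0.9 is true → IN Λ

4, 8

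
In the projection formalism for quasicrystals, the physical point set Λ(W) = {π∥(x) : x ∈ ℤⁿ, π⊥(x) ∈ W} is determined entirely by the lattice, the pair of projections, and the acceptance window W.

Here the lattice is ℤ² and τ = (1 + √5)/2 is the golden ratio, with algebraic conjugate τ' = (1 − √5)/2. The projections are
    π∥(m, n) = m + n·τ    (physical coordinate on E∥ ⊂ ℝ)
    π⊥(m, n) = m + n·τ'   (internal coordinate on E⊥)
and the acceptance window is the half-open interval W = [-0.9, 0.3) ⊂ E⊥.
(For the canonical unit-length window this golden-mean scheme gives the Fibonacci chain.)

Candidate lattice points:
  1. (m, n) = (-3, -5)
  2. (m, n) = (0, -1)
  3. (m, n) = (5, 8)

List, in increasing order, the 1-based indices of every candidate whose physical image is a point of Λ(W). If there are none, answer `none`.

τ' = (1−√5)/2 ≈ -0.6180.
#1 (-3,-5): internal coord -3 + (-5)·τ' = +0.0902; +0.0902 ∈ [-0.9, 0.3) → IN Λ
#2 (0,-1): internal coord 0 + (-1)·τ' = +0.6180; +0.6180 ∉ [-0.9, 0.3) → out
#3 (5,8): internal coord 5 + (8)·τ' = +0.0557; +0.0557 ∈ [-0.9, 0.3) → IN Λ

1, 3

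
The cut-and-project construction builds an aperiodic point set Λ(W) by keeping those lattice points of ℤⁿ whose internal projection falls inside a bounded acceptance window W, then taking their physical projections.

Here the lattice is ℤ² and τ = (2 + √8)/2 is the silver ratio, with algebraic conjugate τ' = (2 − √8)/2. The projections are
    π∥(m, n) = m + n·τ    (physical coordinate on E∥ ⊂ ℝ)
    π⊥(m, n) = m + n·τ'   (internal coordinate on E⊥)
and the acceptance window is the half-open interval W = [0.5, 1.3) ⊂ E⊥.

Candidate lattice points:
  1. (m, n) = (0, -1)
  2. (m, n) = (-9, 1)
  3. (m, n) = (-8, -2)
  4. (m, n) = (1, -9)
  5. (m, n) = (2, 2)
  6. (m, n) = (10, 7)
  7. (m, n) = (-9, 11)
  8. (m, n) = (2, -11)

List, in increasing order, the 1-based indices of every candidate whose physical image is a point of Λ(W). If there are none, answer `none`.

5

τ' = (2−√8)/2 ≈ -0.41421.
#1 (0,-1): internal coord 0 + (-1)·τ' = +0.41421; +0.41421 ∉ [0.5, 1.3) → out
#2 (-9,1): internal coord -9 + (1)·τ' = -9.41421; -9.41421 ∉ [0.5, 1.3) → out
#3 (-8,-2): internal coord -8 + (-2)·τ' = -7.17157; -7.17157 ∉ [0.5, 1.3) → out
#4 (1,-9): internal coord 1 + (-9)·τ' = +4.72792; +4.72792 ∉ [0.5, 1.3) → out
#5 (2,2): internal coord 2 + (2)·τ' = +1.17157; +1.17157 ∈ [0.5, 1.3) → IN Λ
#6 (10,7): internal coord 10 + (7)·τ' = +7.10051; +7.10051 ∉ [0.5, 1.3) → out
#7 (-9,11): internal coord -9 + (11)·τ' = -13.55635; -13.55635 ∉ [0.5, 1.3) → out
#8 (2,-11): internal coord 2 + (-11)·τ' = +6.55635; +6.55635 ∉ [0.5, 1.3) → out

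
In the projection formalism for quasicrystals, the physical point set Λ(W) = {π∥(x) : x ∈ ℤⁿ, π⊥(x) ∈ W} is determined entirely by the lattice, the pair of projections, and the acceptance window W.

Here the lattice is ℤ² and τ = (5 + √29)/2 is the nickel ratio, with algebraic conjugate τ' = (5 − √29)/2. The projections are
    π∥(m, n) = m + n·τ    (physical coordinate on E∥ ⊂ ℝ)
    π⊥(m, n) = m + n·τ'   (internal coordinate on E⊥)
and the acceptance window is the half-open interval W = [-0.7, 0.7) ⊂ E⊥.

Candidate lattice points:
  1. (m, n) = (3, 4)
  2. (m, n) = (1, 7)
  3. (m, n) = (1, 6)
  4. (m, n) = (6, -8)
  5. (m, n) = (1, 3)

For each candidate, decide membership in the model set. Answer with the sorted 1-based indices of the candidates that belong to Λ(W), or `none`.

2, 3, 5

Numerically τ ≈ 5.19258 and τ' = −1/τ ≈ -0.19258.
candidate 1: (m,n)=(3,4) → π∥ = 3+4·τ ≈ 23.77033, π⊥ = 3+4·τ' ≈ 2.22967 ∉ [-0.7, 0.7) ⇒ out
candidate 2: (m,n)=(1,7) → π∥ = 1+7·τ ≈ 37.34808, π⊥ = 1+7·τ' ≈ -0.34808 ∈ [-0.7, 0.7) ⇒ IN Λ
candidate 3: (m,n)=(1,6) → π∥ = 1+6·τ ≈ 32.15549, π⊥ = 1+6·τ' ≈ -0.15549 ∈ [-0.7, 0.7) ⇒ IN Λ
candidate 4: (m,n)=(6,-8) → π∥ = 6-8·τ ≈ -35.54066, π⊥ = 6-8·τ' ≈ 7.54066 ∉ [-0.7, 0.7) ⇒ out
candidate 5: (m,n)=(1,3) → π∥ = 1+3·τ ≈ 16.57775, π⊥ = 1+3·τ' ≈ 0.42225 ∈ [-0.7, 0.7) ⇒ IN Λ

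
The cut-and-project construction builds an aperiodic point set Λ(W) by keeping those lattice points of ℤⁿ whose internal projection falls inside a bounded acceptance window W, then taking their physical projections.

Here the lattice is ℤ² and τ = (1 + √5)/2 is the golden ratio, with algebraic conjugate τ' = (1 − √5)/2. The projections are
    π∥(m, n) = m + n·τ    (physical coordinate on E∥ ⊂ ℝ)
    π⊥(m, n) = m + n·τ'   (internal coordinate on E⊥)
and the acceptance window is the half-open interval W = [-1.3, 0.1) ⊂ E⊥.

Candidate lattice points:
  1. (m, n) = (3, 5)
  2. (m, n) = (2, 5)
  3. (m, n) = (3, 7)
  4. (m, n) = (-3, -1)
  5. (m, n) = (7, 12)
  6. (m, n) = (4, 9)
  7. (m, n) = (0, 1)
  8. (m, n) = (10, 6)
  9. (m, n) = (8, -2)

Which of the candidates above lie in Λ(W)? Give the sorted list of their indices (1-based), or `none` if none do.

Numerically τ ≈ 1.618034 and τ' = −1/τ ≈ -0.618034.
[1] lift (3,5): star map gives -0.090170; window check -1.3 ≤ -0.090170 < 0.1 is true → IN Λ
[2] lift (2,5): star map gives -1.090170; window check -1.3 ≤ -1.090170 < 0.1 is true → IN Λ
[3] lift (3,7): star map gives -1.326238; window check -1.3 ≤ -1.326238 < 0.1 is false → out
[4] lift (-3,-1): star map gives -2.381966; window check -1.3 ≤ -2.381966 < 0.1 is false → out
[5] lift (7,12): star map gives -0.416408; window check -1.3 ≤ -0.416408 < 0.1 is true → IN Λ
[6] lift (4,9): star map gives -1.562306; window check -1.3 ≤ -1.562306 < 0.1 is false → out
[7] lift (0,1): star map gives -0.618034; window check -1.3 ≤ -0.618034 < 0.1 is true → IN Λ
[8] lift (10,6): star map gives 6.291796; window check -1.3 ≤ 6.291796 < 0.1 is false → out
[9] lift (8,-2): star map gives 9.236068; window check -1.3 ≤ 9.236068 < 0.1 is false → out

1, 2, 5, 7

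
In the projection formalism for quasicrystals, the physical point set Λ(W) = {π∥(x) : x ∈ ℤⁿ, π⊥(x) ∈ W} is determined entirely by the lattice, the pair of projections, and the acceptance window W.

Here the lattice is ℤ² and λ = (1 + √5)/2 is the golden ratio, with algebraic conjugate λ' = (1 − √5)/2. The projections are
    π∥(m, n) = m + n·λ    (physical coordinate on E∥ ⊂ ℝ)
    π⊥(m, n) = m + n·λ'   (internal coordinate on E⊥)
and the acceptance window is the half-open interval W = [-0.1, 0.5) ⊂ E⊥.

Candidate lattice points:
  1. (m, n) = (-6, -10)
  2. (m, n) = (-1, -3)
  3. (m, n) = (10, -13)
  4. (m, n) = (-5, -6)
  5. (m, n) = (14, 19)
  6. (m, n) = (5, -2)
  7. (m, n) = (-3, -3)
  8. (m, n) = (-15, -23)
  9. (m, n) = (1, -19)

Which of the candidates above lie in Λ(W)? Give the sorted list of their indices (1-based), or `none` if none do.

Compute λ' = (1−√5)/2 = -0.61803, so π⊥(m,n) = m -0.61803·n.
[1] lift (-6,-10): star map gives 0.18034; window check -0.1 ≤ 0.18034 < 0.5 is true → IN Λ
[2] lift (-1,-3): star map gives 0.85410; window check -0.1 ≤ 0.85410 < 0.5 is false → out
[3] lift (10,-13): star map gives 18.03444; window check -0.1 ≤ 18.03444 < 0.5 is false → out
[4] lift (-5,-6): star map gives -1.29180; window check -0.1 ≤ -1.29180 < 0.5 is false → out
[5] lift (14,19): star map gives 2.25735; window check -0.1 ≤ 2.25735 < 0.5 is false → out
[6] lift (5,-2): star map gives 6.23607; window check -0.1 ≤ 6.23607 < 0.5 is false → out
[7] lift (-3,-3): star map gives -1.14590; window check -0.1 ≤ -1.14590 < 0.5 is false → out
[8] lift (-15,-23): star map gives -0.78522; window check -0.1 ≤ -0.78522 < 0.5 is false → out
[9] lift (1,-19): star map gives 12.74265; window check -0.1 ≤ 12.74265 < 0.5 is false → out

1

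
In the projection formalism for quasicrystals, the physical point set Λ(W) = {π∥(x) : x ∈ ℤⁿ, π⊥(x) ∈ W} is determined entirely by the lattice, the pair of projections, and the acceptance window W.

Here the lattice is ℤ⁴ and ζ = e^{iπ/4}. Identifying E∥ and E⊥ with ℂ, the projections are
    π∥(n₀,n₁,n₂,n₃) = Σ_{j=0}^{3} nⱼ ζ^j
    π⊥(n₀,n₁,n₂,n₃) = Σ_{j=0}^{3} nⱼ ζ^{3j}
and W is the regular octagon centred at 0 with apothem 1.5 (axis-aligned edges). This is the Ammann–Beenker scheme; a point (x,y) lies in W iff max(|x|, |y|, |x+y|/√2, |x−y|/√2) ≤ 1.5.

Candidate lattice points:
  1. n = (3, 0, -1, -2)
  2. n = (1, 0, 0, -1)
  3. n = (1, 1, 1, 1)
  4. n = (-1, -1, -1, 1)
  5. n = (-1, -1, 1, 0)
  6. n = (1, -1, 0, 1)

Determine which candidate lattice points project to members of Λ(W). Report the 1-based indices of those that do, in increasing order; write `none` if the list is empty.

2, 3, 4

Internal map: ζ^{3j} for j=0..3 gives (1,0), (−√2/2,√2/2), (0,−1), (√2/2,√2/2).
#1 (3, 0, -1, -2): internal (1.585786, -0.414214); octagon support 1.585786 vs apothem 1.5 → ∉ W
#2 (1, 0, 0, -1): internal (0.292893, -0.707107); octagon support 0.707107 vs apothem 1.5 → ∈ W
#3 (1, 1, 1, 1): internal (1.000000, 0.414214); octagon support 1.000000 vs apothem 1.5 → ∈ W
#4 (-1, -1, -1, 1): internal (0.414214, 1.000000); octagon support 1.000000 vs apothem 1.5 → ∈ W
#5 (-1, -1, 1, 0): internal (-0.292893, -1.707107); octagon support 1.707107 vs apothem 1.5 → ∉ W
#6 (1, -1, 0, 1): internal (2.414214, 0.000000); octagon support 2.414214 vs apothem 1.5 → ∉ W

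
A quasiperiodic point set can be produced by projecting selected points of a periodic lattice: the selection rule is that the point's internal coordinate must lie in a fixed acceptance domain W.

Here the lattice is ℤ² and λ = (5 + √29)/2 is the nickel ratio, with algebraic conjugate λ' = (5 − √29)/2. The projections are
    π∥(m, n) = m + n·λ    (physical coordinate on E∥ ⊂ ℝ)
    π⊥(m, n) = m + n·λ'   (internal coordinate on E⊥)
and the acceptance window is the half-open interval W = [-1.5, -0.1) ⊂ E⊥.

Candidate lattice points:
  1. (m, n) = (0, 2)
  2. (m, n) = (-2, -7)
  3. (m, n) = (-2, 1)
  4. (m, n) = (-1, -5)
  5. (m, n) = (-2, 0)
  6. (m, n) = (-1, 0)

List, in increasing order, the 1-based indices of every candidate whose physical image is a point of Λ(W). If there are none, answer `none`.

λ' = (5−√29)/2 ≈ -0.192582.
candidate 1: (m,n)=(0,2) → π∥ = 0+2·λ ≈ 10.385165, π⊥ = 0+2·λ' ≈ -0.385165 ∈ [-1.5, -0.1) ⇒ IN Λ
candidate 2: (m,n)=(-2,-7) → π∥ = -2-7·λ ≈ -38.348077, π⊥ = -2-7·λ' ≈ -0.651923 ∈ [-1.5, -0.1) ⇒ IN Λ
candidate 3: (m,n)=(-2,1) → π∥ = -2+1·λ ≈ 3.192582, π⊥ = -2+1·λ' ≈ -2.192582 ∉ [-1.5, -0.1) ⇒ out
candidate 4: (m,n)=(-1,-5) → π∥ = -1-5·λ ≈ -26.962912, π⊥ = -1-5·λ' ≈ -0.037088 ∉ [-1.5, -0.1) ⇒ out
candidate 5: (m,n)=(-2,0) → π∥ = -2+0·λ ≈ -2.000000, π⊥ = -2+0·λ' ≈ -2.000000 ∉ [-1.5, -0.1) ⇒ out
candidate 6: (m,n)=(-1,0) → π∥ = -1+0·λ ≈ -1.000000, π⊥ = -1+0·λ' ≈ -1.000000 ∈ [-1.5, -0.1) ⇒ IN Λ

1, 2, 6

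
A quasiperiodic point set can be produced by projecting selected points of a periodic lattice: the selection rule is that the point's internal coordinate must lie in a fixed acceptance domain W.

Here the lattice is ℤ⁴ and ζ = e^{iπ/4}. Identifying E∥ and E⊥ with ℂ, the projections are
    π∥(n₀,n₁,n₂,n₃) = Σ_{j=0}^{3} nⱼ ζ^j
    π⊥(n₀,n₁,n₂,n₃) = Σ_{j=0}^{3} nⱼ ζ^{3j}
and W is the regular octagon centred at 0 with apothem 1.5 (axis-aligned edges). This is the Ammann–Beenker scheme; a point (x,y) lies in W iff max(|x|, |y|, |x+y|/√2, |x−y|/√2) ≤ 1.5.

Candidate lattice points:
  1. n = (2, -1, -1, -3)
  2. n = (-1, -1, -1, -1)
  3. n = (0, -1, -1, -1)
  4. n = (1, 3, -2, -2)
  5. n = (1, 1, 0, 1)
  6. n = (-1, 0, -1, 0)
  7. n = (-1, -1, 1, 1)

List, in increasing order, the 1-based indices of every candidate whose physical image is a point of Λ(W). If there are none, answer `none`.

With ζ = e^{iπ/4} the internal vectors are ζ^0,ζ^3,ζ^6,ζ^9.
candidate 1: n = (2, -1, -1, -3) → π⊥ ≈ (+0.5858, -1.8284); max(|x|,|y|,|x±y|/√2) = 1.8284 > 1.5 ⇒ ∉ W
candidate 2: n = (-1, -1, -1, -1) → π⊥ ≈ (-1.0000, -0.4142); max(|x|,|y|,|x±y|/√2) = 1.0000 ≤ 1.5 ⇒ ∈ W
candidate 3: n = (0, -1, -1, -1) → π⊥ ≈ (+0.0000, -0.4142); max(|x|,|y|,|x±y|/√2) = 0.4142 ≤ 1.5 ⇒ ∈ W
candidate 4: n = (1, 3, -2, -2) → π⊥ ≈ (-2.5355, +2.7071); max(|x|,|y|,|x±y|/√2) = 3.7071 > 1.5 ⇒ ∉ W
candidate 5: n = (1, 1, 0, 1) → π⊥ ≈ (+1.0000, +1.4142); max(|x|,|y|,|x±y|/√2) = 1.7071 > 1.5 ⇒ ∉ W
candidate 6: n = (-1, 0, -1, 0) → π⊥ ≈ (-1.0000, +1.0000); max(|x|,|y|,|x±y|/√2) = 1.4142 ≤ 1.5 ⇒ ∈ W
candidate 7: n = (-1, -1, 1, 1) → π⊥ ≈ (+0.4142, -1.0000); max(|x|,|y|,|x±y|/√2) = 1.0000 ≤ 1.5 ⇒ ∈ W

2, 3, 6, 7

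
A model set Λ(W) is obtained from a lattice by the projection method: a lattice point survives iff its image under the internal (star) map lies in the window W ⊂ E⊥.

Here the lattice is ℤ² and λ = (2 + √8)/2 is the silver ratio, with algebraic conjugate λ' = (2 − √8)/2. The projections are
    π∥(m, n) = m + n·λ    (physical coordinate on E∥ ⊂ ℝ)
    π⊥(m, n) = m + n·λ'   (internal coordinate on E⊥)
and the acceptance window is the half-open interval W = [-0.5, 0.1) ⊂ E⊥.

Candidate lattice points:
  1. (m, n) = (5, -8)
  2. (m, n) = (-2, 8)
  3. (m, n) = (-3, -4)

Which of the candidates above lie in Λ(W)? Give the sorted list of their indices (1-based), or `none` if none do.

none

λ' = (2−√8)/2 ≈ -0.414214.
#1 (5,-8): internal coord 5 + (-8)·λ' = +8.313708; +8.313708 ∉ [-0.5, 0.1) → out
#2 (-2,8): internal coord -2 + (8)·λ' = -5.313708; -5.313708 ∉ [-0.5, 0.1) → out
#3 (-3,-4): internal coord -3 + (-4)·λ' = -1.343146; -1.343146 ∉ [-0.5, 0.1) → out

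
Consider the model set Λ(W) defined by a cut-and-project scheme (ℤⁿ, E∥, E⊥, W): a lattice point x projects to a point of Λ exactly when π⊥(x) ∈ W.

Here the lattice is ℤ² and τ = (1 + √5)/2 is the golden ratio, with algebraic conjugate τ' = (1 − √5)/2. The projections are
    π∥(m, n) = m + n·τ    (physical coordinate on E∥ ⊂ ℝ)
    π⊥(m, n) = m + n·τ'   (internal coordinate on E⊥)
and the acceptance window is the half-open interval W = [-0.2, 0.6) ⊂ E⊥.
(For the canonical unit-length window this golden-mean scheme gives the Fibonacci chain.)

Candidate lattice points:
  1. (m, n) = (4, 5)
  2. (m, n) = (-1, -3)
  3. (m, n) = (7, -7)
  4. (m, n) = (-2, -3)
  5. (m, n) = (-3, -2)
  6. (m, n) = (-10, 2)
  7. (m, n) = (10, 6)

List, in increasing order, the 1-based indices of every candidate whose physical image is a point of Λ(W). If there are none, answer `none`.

4

Numerically τ ≈ 1.6180 and τ' = −1/τ ≈ -0.6180.
candidate 1: (m,n)=(4,5) → π∥ = 4+5·τ ≈ 12.0902, π⊥ = 4+5·τ' ≈ 0.9098 ∉ [-0.2, 0.6) ⇒ out
candidate 2: (m,n)=(-1,-3) → π∥ = -1-3·τ ≈ -5.8541, π⊥ = -1-3·τ' ≈ 0.8541 ∉ [-0.2, 0.6) ⇒ out
candidate 3: (m,n)=(7,-7) → π∥ = 7-7·τ ≈ -4.3262, π⊥ = 7-7·τ' ≈ 11.3262 ∉ [-0.2, 0.6) ⇒ out
candidate 4: (m,n)=(-2,-3) → π∥ = -2-3·τ ≈ -6.8541, π⊥ = -2-3·τ' ≈ -0.1459 ∈ [-0.2, 0.6) ⇒ IN Λ
candidate 5: (m,n)=(-3,-2) → π∥ = -3-2·τ ≈ -6.2361, π⊥ = -3-2·τ' ≈ -1.7639 ∉ [-0.2, 0.6) ⇒ out
candidate 6: (m,n)=(-10,2) → π∥ = -10+2·τ ≈ -6.7639, π⊥ = -10+2·τ' ≈ -11.2361 ∉ [-0.2, 0.6) ⇒ out
candidate 7: (m,n)=(10,6) → π∥ = 10+6·τ ≈ 19.7082, π⊥ = 10+6·τ' ≈ 6.2918 ∉ [-0.2, 0.6) ⇒ out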